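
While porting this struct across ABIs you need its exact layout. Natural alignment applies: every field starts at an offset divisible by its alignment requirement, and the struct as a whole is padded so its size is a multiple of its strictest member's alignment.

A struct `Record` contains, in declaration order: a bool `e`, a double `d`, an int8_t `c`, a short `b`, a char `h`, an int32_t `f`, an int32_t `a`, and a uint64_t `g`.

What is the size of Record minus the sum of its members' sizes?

0..1  e  (1B, 1-aligned)
1..8  -- padding (7B)
8..16  d  (8B, 8-aligned)
16..17  c  (1B, 1-aligned)
17..18  -- padding (1B)
18..20  b  (2B, 2-aligned)
20..21  h  (1B, 1-aligned)
21..24  -- padding (3B)
24..28  f  (4B, 4-aligned)
28..32  a  (4B, 4-aligned)
32..40  g  (8B, 8-aligned)
sizeof = 40, alignof = 8
data bytes 29, size 40 → padding 11

11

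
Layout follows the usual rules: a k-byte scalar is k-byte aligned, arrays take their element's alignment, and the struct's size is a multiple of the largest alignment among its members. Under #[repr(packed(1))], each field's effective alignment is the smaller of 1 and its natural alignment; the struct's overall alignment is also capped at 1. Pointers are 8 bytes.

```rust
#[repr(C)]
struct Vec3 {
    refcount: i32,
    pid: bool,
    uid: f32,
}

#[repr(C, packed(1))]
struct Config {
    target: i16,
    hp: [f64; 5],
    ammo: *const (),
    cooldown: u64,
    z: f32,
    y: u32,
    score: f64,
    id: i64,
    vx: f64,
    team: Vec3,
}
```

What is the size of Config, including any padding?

102

Vec3: refcount at 0 (size 4, align 4) → ends 4; pid at 4 (size 1, align 1) → ends 5; pad 3 to align 4 for uid; uid at 8 (size 4, align 4) → ends 12; total 12 bytes, alignment 4
target at 0 (size 2, align 1) → ends 2
hp at 2 (size 40, align 1) → ends 42
ammo at 42 (size 8, align 1) → ends 50
cooldown at 50 (size 8, align 1) → ends 58
z at 58 (size 4, align 1) → ends 62
y at 62 (size 4, align 1) → ends 66
score at 66 (size 8, align 1) → ends 74
id at 74 (size 8, align 1) → ends 82
vx at 82 (size 8, align 1) → ends 90
team at 90 (size 12, align 1) → ends 102
total 102 bytes, alignment 1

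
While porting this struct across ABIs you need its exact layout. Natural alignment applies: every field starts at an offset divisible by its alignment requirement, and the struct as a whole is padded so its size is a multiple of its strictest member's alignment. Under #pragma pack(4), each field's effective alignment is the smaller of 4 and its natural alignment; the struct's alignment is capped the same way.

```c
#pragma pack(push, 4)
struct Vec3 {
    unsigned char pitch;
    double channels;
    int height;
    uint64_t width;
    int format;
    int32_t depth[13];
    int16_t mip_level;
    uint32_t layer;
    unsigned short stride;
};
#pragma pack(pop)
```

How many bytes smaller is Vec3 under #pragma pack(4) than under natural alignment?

12

natural layout:
  0..1  pitch  (1B, 1-aligned)
  1..8  -- padding (7B)
  8..16  channels  (8B, 8-aligned)
  16..20  height  (4B, 4-aligned)
  20..24  -- padding (4B)
  24..32  width  (8B, 8-aligned)
  32..36  format  (4B, 4-aligned)
  36..88  depth  (52B, 4-aligned)
  88..90  mip_level  (2B, 2-aligned)
  90..92  -- padding (2B)
  92..96  layer  (4B, 4-aligned)
  96..98  stride  (2B, 2-aligned)
  98..104  -- tail padding (6B)
  sizeof = 104, alignof = 8
packed(4) layout:
  0..1  pitch  (1B, 1-aligned)
  1..4  -- padding (3B)
  4..12  channels  (8B, 4-aligned)
  12..16  height  (4B, 4-aligned)
  16..24  width  (8B, 4-aligned)
  24..28  format  (4B, 4-aligned)
  28..80  depth  (52B, 4-aligned)
  80..82  mip_level  (2B, 2-aligned)
  82..84  -- padding (2B)
  84..88  layer  (4B, 4-aligned)
  88..90  stride  (2B, 2-aligned)
  90..92  -- tail padding (2B)
  sizeof = 92, alignof = 4
104 − 92 = 12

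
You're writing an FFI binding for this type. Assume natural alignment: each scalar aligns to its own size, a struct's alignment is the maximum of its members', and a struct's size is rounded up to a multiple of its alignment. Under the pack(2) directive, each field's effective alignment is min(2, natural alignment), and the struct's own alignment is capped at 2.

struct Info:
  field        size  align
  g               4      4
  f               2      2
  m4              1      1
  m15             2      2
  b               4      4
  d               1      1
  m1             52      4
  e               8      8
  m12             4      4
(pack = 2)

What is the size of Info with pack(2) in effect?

80

@0: g [4B, align 2] → 4
@4: f [2B, align 2] → 6
@6: m4 [1B, align 1] → 7
+1 pad (align 2)
@8: m15 [2B, align 2] → 10
@10: b [4B, align 2] → 14
@14: d [1B, align 1] → 15
+1 pad (align 2)
@16: m1 [52B, align 2] → 68
@68: e [8B, align 2] → 76
@76: m12 [4B, align 2] → 80
size 80, align 2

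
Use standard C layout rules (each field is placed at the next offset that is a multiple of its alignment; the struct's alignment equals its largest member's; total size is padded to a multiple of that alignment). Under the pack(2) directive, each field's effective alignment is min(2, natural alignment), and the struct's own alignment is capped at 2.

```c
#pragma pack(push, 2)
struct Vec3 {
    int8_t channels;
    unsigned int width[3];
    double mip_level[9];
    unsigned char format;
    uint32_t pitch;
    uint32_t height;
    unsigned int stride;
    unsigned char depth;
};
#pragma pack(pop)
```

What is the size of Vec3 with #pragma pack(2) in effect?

@0: channels [1B, align 1] → 1
+1 pad (align 2)
@2: width [12B, align 2] → 14
@14: mip_level [72B, align 2] → 86
@86: format [1B, align 1] → 87
+1 pad (align 2)
@88: pitch [4B, align 2] → 92
@92: height [4B, align 2] → 96
@96: stride [4B, align 2] → 100
@100: depth [1B, align 1] → 101
+1 tail pad (align 2)
size 102, align 2

102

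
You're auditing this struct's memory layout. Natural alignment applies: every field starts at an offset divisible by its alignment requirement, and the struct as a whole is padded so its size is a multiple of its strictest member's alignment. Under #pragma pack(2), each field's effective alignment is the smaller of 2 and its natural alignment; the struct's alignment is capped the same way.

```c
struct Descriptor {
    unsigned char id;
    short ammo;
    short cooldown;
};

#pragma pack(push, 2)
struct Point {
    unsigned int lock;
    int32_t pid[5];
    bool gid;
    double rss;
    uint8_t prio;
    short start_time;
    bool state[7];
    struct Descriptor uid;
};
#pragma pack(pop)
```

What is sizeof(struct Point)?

Descriptor: 0..1  id  (1B, 1-aligned); 1..2  -- padding (1B); 2..4  ammo  (2B, 2-aligned); 4..6  cooldown  (2B, 2-aligned); sizeof = 6, alignof = 2
0..4  lock  (4B, 2-aligned)
4..24  pid  (20B, 2-aligned)
24..25  gid  (1B, 1-aligned)
25..26  -- padding (1B)
26..34  rss  (8B, 2-aligned)
34..35  prio  (1B, 1-aligned)
35..36  -- padding (1B)
36..38  start_time  (2B, 2-aligned)
38..45  state  (7B, 1-aligned)
45..46  -- padding (1B)
46..52  uid  (6B, 2-aligned)
sizeof = 52, alignof = 2

52 bytes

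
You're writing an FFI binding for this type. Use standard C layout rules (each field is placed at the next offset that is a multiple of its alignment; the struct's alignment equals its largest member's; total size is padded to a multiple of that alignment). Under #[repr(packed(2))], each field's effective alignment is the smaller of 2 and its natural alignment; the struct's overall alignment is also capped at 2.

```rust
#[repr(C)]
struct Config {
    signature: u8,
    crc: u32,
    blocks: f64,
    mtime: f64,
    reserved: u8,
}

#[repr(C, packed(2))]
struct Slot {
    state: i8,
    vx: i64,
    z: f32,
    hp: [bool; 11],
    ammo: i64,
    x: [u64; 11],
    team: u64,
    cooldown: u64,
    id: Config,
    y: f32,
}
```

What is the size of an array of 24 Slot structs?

4176

Config: @0: signature [1B, align 1] → 1; +3 pad (align 4); @4: crc [4B, align 4] → 8; @8: blocks [8B, align 8] → 16; @16: mtime [8B, align 8] → 24; @24: reserved [1B, align 1] → 25; +7 tail pad (align 8); size 32, align 8
@0: state [1B, align 1] → 1
+1 pad (align 2)
@2: vx [8B, align 2] → 10
@10: z [4B, align 2] → 14
@14: hp [11B, align 1] → 25
+1 pad (align 2)
@26: ammo [8B, align 2] → 34
@34: x [88B, align 2] → 122
@122: team [8B, align 2] → 130
@130: cooldown [8B, align 2] → 138
@138: id [32B, align 2] → 170
@170: y [4B, align 2] → 174
size 174, align 2
array of 24: 24 × 174 = 4176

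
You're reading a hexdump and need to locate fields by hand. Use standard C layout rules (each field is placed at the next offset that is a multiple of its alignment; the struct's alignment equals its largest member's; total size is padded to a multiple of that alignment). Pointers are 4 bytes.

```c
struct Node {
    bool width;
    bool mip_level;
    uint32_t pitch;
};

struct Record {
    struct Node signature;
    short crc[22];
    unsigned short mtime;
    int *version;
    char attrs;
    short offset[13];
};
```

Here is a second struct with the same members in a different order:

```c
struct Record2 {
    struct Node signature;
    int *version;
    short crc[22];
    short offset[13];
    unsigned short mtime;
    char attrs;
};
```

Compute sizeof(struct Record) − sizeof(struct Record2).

0

Node: 0..1  width  (1B, 1-aligned); 1..2  mip_level  (1B, 1-aligned); 2..4  -- padding (2B); 4..8  pitch  (4B, 4-aligned); sizeof = 8, alignof = 4
0..8  signature  (8B, 4-aligned)
8..52  crc  (44B, 2-aligned)
52..54  mtime  (2B, 2-aligned)
54..56  -- padding (2B)
56..60  version  (4B, 4-aligned)
60..61  attrs  (1B, 1-aligned)
61..62  -- padding (1B)
62..88  offset  (26B, 2-aligned)
sizeof = 88, alignof = 4
— Record2 —
0..8  signature  (8B, 4-aligned)
8..12  version  (4B, 4-aligned)
12..56  crc  (44B, 2-aligned)
56..82  offset  (26B, 2-aligned)
82..84  mtime  (2B, 2-aligned)
84..85  attrs  (1B, 1-aligned)
85..88  -- tail padding (3B)
sizeof = 88, alignof = 4
88 − 88 = 0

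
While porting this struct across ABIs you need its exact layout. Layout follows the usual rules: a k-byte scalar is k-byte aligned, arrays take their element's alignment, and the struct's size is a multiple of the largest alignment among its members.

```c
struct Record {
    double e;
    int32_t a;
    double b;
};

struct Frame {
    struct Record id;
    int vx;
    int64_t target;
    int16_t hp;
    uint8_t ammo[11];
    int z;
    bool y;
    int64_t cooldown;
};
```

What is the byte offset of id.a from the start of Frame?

8

Record: @0: e [8B, align 8] → 8; @8: a [4B, align 4] → 12; +4 pad (align 8); @16: b [8B, align 8] → 24; size 24, align 8
@0: id [24B, align 8] → 24
within Record: a at 8
0 + 8 = 8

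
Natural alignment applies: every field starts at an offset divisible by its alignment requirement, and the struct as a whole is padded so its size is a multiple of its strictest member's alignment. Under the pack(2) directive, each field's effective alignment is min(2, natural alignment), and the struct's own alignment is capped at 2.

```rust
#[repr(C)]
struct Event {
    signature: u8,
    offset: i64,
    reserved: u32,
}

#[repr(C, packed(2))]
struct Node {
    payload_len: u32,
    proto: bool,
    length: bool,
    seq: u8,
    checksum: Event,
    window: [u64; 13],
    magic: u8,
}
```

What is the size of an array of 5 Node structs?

Event: @0: signature [1B, align 1] → 1; +7 pad (align 8); @8: offset [8B, align 8] → 16; @16: reserved [4B, align 4] → 20; +4 tail pad (align 8); size 24, align 8
@0: payload_len [4B, align 2] → 4
@4: proto [1B, align 1] → 5
@5: length [1B, align 1] → 6
@6: seq [1B, align 1] → 7
+1 pad (align 2)
@8: checksum [24B, align 2] → 32
@32: window [104B, align 2] → 136
@136: magic [1B, align 1] → 137
+1 tail pad (align 2)
size 138, align 2
array of 5: 5 × 138 = 690

690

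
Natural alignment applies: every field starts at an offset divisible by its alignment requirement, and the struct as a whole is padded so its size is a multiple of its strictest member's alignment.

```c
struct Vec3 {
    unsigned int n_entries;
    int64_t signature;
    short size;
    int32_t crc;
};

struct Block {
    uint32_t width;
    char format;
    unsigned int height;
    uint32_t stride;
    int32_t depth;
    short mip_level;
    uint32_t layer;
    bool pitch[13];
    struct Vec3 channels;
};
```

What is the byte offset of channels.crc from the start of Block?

Vec3: n_entries at 0 (size 4, align 4) → ends 4; pad 4 to align 8 for signature; signature at 8 (size 8, align 8) → ends 16; size at 16 (size 2, align 2) → ends 18; pad 2 to align 4 for crc; crc at 20 (size 4, align 4) → ends 24; total 24 bytes, alignment 8
width at 0 (size 4, align 4) → ends 4
format at 4 (size 1, align 1) → ends 5
pad 3 to align 4 for height
height at 8 (size 4, align 4) → ends 12
stride at 12 (size 4, align 4) → ends 16
depth at 16 (size 4, align 4) → ends 20
mip_level at 20 (size 2, align 2) → ends 22
pad 2 to align 4 for layer
layer at 24 (size 4, align 4) → ends 28
pitch at 28 (size 13, align 1) → ends 41
pad 7 to align 8 for channels
channels at 48 (size 24, align 8) → ends 72
within Vec3: crc at 20
48 + 20 = 68

68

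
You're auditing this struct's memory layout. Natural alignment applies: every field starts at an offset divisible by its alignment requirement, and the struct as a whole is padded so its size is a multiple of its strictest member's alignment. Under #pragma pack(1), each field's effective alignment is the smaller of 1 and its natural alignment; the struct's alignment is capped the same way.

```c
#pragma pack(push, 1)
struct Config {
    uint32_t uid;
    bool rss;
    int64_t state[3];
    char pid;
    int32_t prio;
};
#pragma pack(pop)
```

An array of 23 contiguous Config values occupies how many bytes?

782

@0: uid [4B, align 1] → 4
@4: rss [1B, align 1] → 5
@5: state [24B, align 1] → 29
@29: pid [1B, align 1] → 30
@30: prio [4B, align 1] → 34
size 34, align 1
array of 23: 23 × 34 = 782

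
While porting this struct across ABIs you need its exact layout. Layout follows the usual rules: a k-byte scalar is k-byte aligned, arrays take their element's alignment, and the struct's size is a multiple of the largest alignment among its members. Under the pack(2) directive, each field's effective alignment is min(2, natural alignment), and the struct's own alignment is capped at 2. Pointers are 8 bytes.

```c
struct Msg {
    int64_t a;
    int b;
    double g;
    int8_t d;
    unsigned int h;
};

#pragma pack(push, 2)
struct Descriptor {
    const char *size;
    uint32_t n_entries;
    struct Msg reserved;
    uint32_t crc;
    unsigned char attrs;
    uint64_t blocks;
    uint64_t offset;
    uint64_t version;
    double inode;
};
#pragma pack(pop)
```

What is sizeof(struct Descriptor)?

Msg: a at 0 (size 8, align 8) → ends 8; b at 8 (size 4, align 4) → ends 12; pad 4 to align 8 for g; g at 16 (size 8, align 8) → ends 24; d at 24 (size 1, align 1) → ends 25; pad 3 to align 4 for h; h at 28 (size 4, align 4) → ends 32; total 32 bytes, alignment 8
size at 0 (size 8, align 2) → ends 8
n_entries at 8 (size 4, align 2) → ends 12
reserved at 12 (size 32, align 2) → ends 44
crc at 44 (size 4, align 2) → ends 48
attrs at 48 (size 1, align 1) → ends 49
pad 1 to align 2 for blocks
blocks at 50 (size 8, align 2) → ends 58
offset at 58 (size 8, align 2) → ends 66
version at 66 (size 8, align 2) → ends 74
inode at 74 (size 8, align 2) → ends 82
total 82 bytes, alignment 2

82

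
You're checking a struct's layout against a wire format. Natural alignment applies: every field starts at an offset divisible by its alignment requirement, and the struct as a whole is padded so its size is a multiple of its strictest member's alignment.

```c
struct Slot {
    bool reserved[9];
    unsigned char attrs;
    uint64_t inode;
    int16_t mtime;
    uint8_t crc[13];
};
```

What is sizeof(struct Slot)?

reserved at 0 (size 9, align 1) → ends 9
attrs at 9 (size 1, align 1) → ends 10
pad 6 to align 8 for inode
inode at 16 (size 8, align 8) → ends 24
mtime at 24 (size 2, align 2) → ends 26
crc at 26 (size 13, align 1) → ends 39
tail pad 1 to reach multiple of 8
total 40 bytes, alignment 8

40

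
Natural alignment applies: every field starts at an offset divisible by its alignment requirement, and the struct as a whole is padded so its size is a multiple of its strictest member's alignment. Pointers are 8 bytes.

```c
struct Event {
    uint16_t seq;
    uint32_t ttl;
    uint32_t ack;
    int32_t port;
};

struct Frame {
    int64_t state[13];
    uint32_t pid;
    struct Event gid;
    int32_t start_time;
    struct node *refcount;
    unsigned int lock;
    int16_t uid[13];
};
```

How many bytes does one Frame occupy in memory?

168 bytes

Event: @0: seq [2B, align 2] → 2; +2 pad (align 4); @4: ttl [4B, align 4] → 8; @8: ack [4B, align 4] → 12; @12: port [4B, align 4] → 16; size 16, align 4
@0: state [104B, align 8] → 104
@104: pid [4B, align 4] → 108
@108: gid [16B, align 4] → 124
@124: start_time [4B, align 4] → 128
@128: refcount [8B, align 8] → 136
@136: lock [4B, align 4] → 140
@140: uid [26B, align 2] → 166
+2 tail pad (align 8)
size 168, align 8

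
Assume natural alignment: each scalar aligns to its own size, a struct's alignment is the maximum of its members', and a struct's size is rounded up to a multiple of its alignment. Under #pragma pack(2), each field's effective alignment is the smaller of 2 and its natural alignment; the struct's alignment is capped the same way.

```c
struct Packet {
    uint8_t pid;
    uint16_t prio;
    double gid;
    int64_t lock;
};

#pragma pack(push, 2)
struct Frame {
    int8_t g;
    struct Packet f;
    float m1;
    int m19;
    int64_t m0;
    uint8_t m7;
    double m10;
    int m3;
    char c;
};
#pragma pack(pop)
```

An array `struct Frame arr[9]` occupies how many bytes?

522

Packet: 0..1  pid  (1B, 1-aligned); 1..2  -- padding (1B); 2..4  prio  (2B, 2-aligned); 4..8  -- padding (4B); 8..16  gid  (8B, 8-aligned); 16..24  lock  (8B, 8-aligned); sizeof = 24, alignof = 8
0..1  g  (1B, 1-aligned)
1..2  -- padding (1B)
2..26  f  (24B, 2-aligned)
26..30  m1  (4B, 2-aligned)
30..34  m19  (4B, 2-aligned)
34..42  m0  (8B, 2-aligned)
42..43  m7  (1B, 1-aligned)
43..44  -- padding (1B)
44..52  m10  (8B, 2-aligned)
52..56  m3  (4B, 2-aligned)
56..57  c  (1B, 1-aligned)
57..58  -- tail padding (1B)
sizeof = 58, alignof = 2
array of 9: 9 × 58 = 522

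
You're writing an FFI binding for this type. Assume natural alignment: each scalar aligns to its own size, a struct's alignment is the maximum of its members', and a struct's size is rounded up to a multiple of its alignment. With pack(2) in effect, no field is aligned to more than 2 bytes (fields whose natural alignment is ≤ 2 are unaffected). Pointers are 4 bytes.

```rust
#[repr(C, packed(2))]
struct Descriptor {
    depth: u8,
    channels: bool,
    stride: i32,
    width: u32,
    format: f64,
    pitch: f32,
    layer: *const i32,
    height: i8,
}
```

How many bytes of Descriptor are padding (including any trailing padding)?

1

depth at 0 (size 1, align 1) → ends 1
channels at 1 (size 1, align 1) → ends 2
stride at 2 (size 4, align 2) → ends 6
width at 6 (size 4, align 2) → ends 10
format at 10 (size 8, align 2) → ends 18
pitch at 18 (size 4, align 2) → ends 22
layer at 22 (size 4, align 2) → ends 26
height at 26 (size 1, align 1) → ends 27
tail pad 1 to reach multiple of 2
total 28 bytes, alignment 2
data bytes 27, size 28 → padding 1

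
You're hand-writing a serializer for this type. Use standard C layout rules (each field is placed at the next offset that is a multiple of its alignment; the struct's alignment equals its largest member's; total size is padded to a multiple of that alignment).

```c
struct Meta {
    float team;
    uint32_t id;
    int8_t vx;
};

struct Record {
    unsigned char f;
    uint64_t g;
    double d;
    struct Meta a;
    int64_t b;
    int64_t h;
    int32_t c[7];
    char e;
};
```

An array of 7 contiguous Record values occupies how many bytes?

616

Meta: @0: team [4B, align 4] → 4; @4: id [4B, align 4] → 8; @8: vx [1B, align 1] → 9; +3 tail pad (align 4); size 12, align 4
@0: f [1B, align 1] → 1
+7 pad (align 8)
@8: g [8B, align 8] → 16
@16: d [8B, align 8] → 24
@24: a [12B, align 4] → 36
+4 pad (align 8)
@40: b [8B, align 8] → 48
@48: h [8B, align 8] → 56
@56: c [28B, align 4] → 84
@84: e [1B, align 1] → 85
+3 tail pad (align 8)
size 88, align 8
array of 7: 7 × 88 = 616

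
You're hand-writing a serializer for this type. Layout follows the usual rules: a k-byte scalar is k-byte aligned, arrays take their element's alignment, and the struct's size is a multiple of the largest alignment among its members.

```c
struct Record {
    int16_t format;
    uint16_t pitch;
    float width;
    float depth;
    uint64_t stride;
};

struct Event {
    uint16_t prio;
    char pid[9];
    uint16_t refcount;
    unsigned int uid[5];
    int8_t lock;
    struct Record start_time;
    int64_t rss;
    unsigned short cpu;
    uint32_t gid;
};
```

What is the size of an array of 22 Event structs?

Record: @0: format [2B, align 2] → 2; @2: pitch [2B, align 2] → 4; @4: width [4B, align 4] → 8; @8: depth [4B, align 4] → 12; +4 pad (align 8); @16: stride [8B, align 8] → 24; size 24, align 8
@0: prio [2B, align 2] → 2
@2: pid [9B, align 1] → 11
+1 pad (align 2)
@12: refcount [2B, align 2] → 14
+2 pad (align 4)
@16: uid [20B, align 4] → 36
@36: lock [1B, align 1] → 37
+3 pad (align 8)
@40: start_time [24B, align 8] → 64
@64: rss [8B, align 8] → 72
@72: cpu [2B, align 2] → 74
+2 pad (align 4)
@76: gid [4B, align 4] → 80
size 80, align 8
array of 22: 22 × 80 = 1760

1760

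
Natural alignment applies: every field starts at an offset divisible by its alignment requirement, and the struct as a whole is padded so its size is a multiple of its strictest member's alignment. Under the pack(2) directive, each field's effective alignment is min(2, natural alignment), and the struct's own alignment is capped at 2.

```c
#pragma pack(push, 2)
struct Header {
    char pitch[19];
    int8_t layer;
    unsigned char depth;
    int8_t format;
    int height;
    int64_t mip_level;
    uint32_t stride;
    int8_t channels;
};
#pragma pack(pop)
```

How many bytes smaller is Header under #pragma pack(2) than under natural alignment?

natural layout:
  pitch at 0 (size 19, align 1) → ends 19
  layer at 19 (size 1, align 1) → ends 20
  depth at 20 (size 1, align 1) → ends 21
  format at 21 (size 1, align 1) → ends 22
  pad 2 to align 4 for height
  height at 24 (size 4, align 4) → ends 28
  pad 4 to align 8 for mip_level
  mip_level at 32 (size 8, align 8) → ends 40
  stride at 40 (size 4, align 4) → ends 44
  channels at 44 (size 1, align 1) → ends 45
  tail pad 3 to reach multiple of 8
  total 48 bytes, alignment 8
packed(2) layout:
  pitch at 0 (size 19, align 1) → ends 19
  layer at 19 (size 1, align 1) → ends 20
  depth at 20 (size 1, align 1) → ends 21
  format at 21 (size 1, align 1) → ends 22
  height at 22 (size 4, align 2) → ends 26
  mip_level at 26 (size 8, align 2) → ends 34
  stride at 34 (size 4, align 2) → ends 38
  channels at 38 (size 1, align 1) → ends 39
  tail pad 1 to reach multiple of 2
  total 40 bytes, alignment 2
48 − 40 = 8

8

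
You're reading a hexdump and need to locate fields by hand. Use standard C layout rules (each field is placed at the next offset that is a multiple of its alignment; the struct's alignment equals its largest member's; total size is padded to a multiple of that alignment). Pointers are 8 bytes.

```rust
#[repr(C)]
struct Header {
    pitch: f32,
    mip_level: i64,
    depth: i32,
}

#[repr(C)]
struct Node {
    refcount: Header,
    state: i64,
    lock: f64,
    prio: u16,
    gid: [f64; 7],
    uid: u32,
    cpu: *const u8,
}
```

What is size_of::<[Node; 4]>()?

480

Header: 0..4  pitch  (4B, 4-aligned); 4..8  -- padding (4B); 8..16  mip_level  (8B, 8-aligned); 16..20  depth  (4B, 4-aligned); 20..24  -- tail padding (4B); sizeof = 24, alignof = 8
0..24  refcount  (24B, 8-aligned)
24..32  state  (8B, 8-aligned)
32..40  lock  (8B, 8-aligned)
40..42  prio  (2B, 2-aligned)
42..48  -- padding (6B)
48..104  gid  (56B, 8-aligned)
104..108  uid  (4B, 4-aligned)
108..112  -- padding (4B)
112..120  cpu  (8B, 8-aligned)
sizeof = 120, alignof = 8
array of 4: 4 × 120 = 480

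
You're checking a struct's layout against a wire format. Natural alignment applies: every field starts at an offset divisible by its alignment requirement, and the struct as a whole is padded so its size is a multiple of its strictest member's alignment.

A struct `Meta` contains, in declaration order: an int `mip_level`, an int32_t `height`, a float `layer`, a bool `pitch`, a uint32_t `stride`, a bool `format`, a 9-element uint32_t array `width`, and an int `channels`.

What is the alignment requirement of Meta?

member alignments: mip_level=4, height=4, layer=4, pitch=1, stride=4, format=1, width=4, channels=4
max = 4

4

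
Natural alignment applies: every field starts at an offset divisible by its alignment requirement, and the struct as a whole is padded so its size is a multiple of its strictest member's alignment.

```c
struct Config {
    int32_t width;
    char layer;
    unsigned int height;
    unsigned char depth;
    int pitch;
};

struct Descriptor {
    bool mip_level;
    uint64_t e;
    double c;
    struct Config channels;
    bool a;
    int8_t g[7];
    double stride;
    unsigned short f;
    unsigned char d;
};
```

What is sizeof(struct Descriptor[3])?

Config: 0..4  width  (4B, 4-aligned); 4..5  layer  (1B, 1-aligned); 5..8  -- padding (3B); 8..12  height  (4B, 4-aligned); 12..13  depth  (1B, 1-aligned); 13..16  -- padding (3B); 16..20  pitch  (4B, 4-aligned); sizeof = 20, alignof = 4
0..1  mip_level  (1B, 1-aligned)
1..8  -- padding (7B)
8..16  e  (8B, 8-aligned)
16..24  c  (8B, 8-aligned)
24..44  channels  (20B, 4-aligned)
44..45  a  (1B, 1-aligned)
45..52  g  (7B, 1-aligned)
52..56  -- padding (4B)
56..64  stride  (8B, 8-aligned)
64..66  f  (2B, 2-aligned)
66..67  d  (1B, 1-aligned)
67..72  -- tail padding (5B)
sizeof = 72, alignof = 8
array of 3: 3 × 72 = 216

216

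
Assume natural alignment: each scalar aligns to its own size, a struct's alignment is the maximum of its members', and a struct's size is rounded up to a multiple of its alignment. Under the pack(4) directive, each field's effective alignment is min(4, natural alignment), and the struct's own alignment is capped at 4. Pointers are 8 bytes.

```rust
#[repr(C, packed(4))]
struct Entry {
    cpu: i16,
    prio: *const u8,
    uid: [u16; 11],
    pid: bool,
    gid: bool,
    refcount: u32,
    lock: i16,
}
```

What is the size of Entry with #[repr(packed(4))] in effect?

cpu at 0 (size 2, align 2) → ends 2
pad 2 to align 4 for prio
prio at 4 (size 8, align 4) → ends 12
uid at 12 (size 22, align 2) → ends 34
pid at 34 (size 1, align 1) → ends 35
gid at 35 (size 1, align 1) → ends 36
refcount at 36 (size 4, align 4) → ends 40
lock at 40 (size 2, align 2) → ends 42
tail pad 2 to reach multiple of 4
total 44 bytes, alignment 4

44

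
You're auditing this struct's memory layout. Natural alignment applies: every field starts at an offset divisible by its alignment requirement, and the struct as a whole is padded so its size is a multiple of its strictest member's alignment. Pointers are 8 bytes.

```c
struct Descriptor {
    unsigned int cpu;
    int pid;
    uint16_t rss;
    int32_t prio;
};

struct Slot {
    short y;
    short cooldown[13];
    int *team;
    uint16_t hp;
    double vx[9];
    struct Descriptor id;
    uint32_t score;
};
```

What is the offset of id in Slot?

120

Descriptor: 0..4  cpu  (4B, 4-aligned); 4..8  pid  (4B, 4-aligned); 8..10  rss  (2B, 2-aligned); 10..12  -- padding (2B); 12..16  prio  (4B, 4-aligned); sizeof = 16, alignof = 4
0..2  y  (2B, 2-aligned)
2..28  cooldown  (26B, 2-aligned)
28..32  -- padding (4B)
32..40  team  (8B, 8-aligned)
40..42  hp  (2B, 2-aligned)
42..48  -- padding (6B)
48..120  vx  (72B, 8-aligned)
120..136  id  (16B, 4-aligned)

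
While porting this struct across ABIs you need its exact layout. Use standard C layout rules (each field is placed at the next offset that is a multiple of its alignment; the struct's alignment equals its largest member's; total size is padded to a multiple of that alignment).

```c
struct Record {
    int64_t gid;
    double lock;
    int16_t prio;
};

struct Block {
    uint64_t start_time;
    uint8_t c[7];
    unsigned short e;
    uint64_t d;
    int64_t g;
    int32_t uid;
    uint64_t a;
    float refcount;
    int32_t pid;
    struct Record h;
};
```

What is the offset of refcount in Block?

56

Record: 0..8  gid  (8B, 8-aligned); 8..16  lock  (8B, 8-aligned); 16..18  prio  (2B, 2-aligned); 18..24  -- tail padding (6B); sizeof = 24, alignof = 8
0..8  start_time  (8B, 8-aligned)
8..15  c  (7B, 1-aligned)
15..16  -- padding (1B)
16..18  e  (2B, 2-aligned)
18..24  -- padding (6B)
24..32  d  (8B, 8-aligned)
32..40  g  (8B, 8-aligned)
40..44  uid  (4B, 4-aligned)
44..48  -- padding (4B)
48..56  a  (8B, 8-aligned)
56..60  refcount  (4B, 4-aligned)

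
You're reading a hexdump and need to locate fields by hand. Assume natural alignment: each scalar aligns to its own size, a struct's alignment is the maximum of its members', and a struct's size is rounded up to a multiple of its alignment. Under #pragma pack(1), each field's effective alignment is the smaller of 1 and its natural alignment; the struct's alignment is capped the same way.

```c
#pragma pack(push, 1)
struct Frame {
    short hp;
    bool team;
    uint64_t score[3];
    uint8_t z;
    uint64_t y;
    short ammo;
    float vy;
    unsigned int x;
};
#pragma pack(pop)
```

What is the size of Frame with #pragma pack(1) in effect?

@0: hp [2B, align 1] → 2
@2: team [1B, align 1] → 3
@3: score [24B, align 1] → 27
@27: z [1B, align 1] → 28
@28: y [8B, align 1] → 36
@36: ammo [2B, align 1] → 38
@38: vy [4B, align 1] → 42
@42: x [4B, align 1] → 46
size 46, align 1

46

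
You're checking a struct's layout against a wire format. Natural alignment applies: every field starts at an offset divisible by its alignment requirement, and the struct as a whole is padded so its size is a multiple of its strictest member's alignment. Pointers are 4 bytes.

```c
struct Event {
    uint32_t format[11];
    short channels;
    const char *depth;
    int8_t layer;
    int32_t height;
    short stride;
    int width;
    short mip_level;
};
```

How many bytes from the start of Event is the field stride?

60

0..44  format  (44B, 4-aligned)
44..46  channels  (2B, 2-aligned)
46..48  -- padding (2B)
48..52  depth  (4B, 4-aligned)
52..53  layer  (1B, 1-aligned)
53..56  -- padding (3B)
56..60  height  (4B, 4-aligned)
60..62  stride  (2B, 2-aligned)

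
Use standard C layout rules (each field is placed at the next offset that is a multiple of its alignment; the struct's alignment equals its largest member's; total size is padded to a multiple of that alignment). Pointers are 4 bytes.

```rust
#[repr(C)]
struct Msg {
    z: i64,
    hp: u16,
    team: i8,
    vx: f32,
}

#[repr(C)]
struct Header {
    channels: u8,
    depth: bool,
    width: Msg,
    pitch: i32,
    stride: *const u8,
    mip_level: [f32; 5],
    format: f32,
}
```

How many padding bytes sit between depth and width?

6

Msg: @0: z [8B, align 8] → 8; @8: hp [2B, align 2] → 10; @10: team [1B, align 1] → 11; +1 pad (align 4); @12: vx [4B, align 4] → 16; size 16, align 8
@0: channels [1B, align 1] → 1
@1: depth [1B, align 1] → 2
+6 pad (align 8)
@8: width [16B, align 8] → 24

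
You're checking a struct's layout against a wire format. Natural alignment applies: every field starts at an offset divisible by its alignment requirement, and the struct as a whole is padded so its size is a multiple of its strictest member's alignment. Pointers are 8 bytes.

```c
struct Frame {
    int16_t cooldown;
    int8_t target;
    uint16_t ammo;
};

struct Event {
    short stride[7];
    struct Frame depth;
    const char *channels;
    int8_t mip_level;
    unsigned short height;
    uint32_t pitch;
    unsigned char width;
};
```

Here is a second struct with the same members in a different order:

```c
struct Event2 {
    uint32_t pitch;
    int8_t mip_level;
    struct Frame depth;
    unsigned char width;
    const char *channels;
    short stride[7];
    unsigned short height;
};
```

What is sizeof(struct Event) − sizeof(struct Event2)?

Frame: 0..2  cooldown  (2B, 2-aligned); 2..3  target  (1B, 1-aligned); 3..4  -- padding (1B); 4..6  ammo  (2B, 2-aligned); sizeof = 6, alignof = 2
0..14  stride  (14B, 2-aligned)
14..20  depth  (6B, 2-aligned)
20..24  -- padding (4B)
24..32  channels  (8B, 8-aligned)
32..33  mip_level  (1B, 1-aligned)
33..34  -- padding (1B)
34..36  height  (2B, 2-aligned)
36..40  pitch  (4B, 4-aligned)
40..41  width  (1B, 1-aligned)
41..48  -- tail padding (7B)
sizeof = 48, alignof = 8
— Event2 —
0..4  pitch  (4B, 4-aligned)
4..5  mip_level  (1B, 1-aligned)
5..6  -- padding (1B)
6..12  depth  (6B, 2-aligned)
12..13  width  (1B, 1-aligned)
13..16  -- padding (3B)
16..24  channels  (8B, 8-aligned)
24..38  stride  (14B, 2-aligned)
38..40  height  (2B, 2-aligned)
sizeof = 40, alignof = 8
48 − 40 = 8

8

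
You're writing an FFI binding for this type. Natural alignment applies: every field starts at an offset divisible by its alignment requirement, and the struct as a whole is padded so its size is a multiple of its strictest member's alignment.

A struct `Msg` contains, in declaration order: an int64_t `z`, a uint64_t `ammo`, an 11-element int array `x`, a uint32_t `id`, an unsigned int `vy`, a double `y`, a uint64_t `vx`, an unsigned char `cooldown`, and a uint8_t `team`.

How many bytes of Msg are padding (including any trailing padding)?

z at 0 (size 8, align 8) → ends 8
ammo at 8 (size 8, align 8) → ends 16
x at 16 (size 44, align 4) → ends 60
id at 60 (size 4, align 4) → ends 64
vy at 64 (size 4, align 4) → ends 68
pad 4 to align 8 for y
y at 72 (size 8, align 8) → ends 80
vx at 80 (size 8, align 8) → ends 88
cooldown at 88 (size 1, align 1) → ends 89
team at 89 (size 1, align 1) → ends 90
tail pad 6 to reach multiple of 8
total 96 bytes, alignment 8
data bytes 86, size 96 → padding 10

10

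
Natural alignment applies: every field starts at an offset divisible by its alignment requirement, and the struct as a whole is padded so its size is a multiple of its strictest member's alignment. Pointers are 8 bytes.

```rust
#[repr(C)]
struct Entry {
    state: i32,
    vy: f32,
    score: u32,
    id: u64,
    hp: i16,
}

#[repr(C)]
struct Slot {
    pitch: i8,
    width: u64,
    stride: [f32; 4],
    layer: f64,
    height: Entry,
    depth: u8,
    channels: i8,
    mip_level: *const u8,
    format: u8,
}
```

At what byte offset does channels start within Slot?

Entry: @0: state [4B, align 4] → 4; @4: vy [4B, align 4] → 8; @8: score [4B, align 4] → 12; +4 pad (align 8); @16: id [8B, align 8] → 24; @24: hp [2B, align 2] → 26; +6 tail pad (align 8); size 32, align 8
@0: pitch [1B, align 1] → 1
+7 pad (align 8)
@8: width [8B, align 8] → 16
@16: stride [16B, align 4] → 32
@32: layer [8B, align 8] → 40
@40: height [32B, align 8] → 72
@72: depth [1B, align 1] → 73
@73: channels [1B, align 1] → 74

73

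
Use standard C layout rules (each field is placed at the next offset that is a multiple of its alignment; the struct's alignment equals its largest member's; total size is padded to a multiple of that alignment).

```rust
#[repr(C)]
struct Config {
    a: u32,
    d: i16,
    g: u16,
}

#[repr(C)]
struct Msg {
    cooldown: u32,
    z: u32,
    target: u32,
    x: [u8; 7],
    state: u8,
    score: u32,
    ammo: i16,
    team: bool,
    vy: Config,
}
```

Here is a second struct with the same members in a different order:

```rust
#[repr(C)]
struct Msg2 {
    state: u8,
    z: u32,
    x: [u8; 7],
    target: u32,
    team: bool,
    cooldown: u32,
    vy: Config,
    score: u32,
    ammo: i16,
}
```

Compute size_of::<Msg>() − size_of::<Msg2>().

-8

Config: @0: a [4B, align 4] → 4; @4: d [2B, align 2] → 6; @6: g [2B, align 2] → 8; size 8, align 4
@0: cooldown [4B, align 4] → 4
@4: z [4B, align 4] → 8
@8: target [4B, align 4] → 12
@12: x [7B, align 1] → 19
@19: state [1B, align 1] → 20
@20: score [4B, align 4] → 24
@24: ammo [2B, align 2] → 26
@26: team [1B, align 1] → 27
+1 pad (align 4)
@28: vy [8B, align 4] → 36
size 36, align 4
— Msg2 —
@0: state [1B, align 1] → 1
+3 pad (align 4)
@4: z [4B, align 4] → 8
@8: x [7B, align 1] → 15
+1 pad (align 4)
@16: target [4B, align 4] → 20
@20: team [1B, align 1] → 21
+3 pad (align 4)
@24: cooldown [4B, align 4] → 28
@28: vy [8B, align 4] → 36
@36: score [4B, align 4] → 40
@40: ammo [2B, align 2] → 42
+2 tail pad (align 4)
size 44, align 4
36 − 44 = -8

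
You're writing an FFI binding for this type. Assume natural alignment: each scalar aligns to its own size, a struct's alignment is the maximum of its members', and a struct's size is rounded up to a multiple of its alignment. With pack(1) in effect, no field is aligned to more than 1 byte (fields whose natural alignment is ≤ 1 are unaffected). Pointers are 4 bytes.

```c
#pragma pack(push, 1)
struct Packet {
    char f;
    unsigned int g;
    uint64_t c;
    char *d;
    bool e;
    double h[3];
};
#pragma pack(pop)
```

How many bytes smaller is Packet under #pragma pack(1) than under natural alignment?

6

natural layout:
  0..1  f  (1B, 1-aligned)
  1..4  -- padding (3B)
  4..8  g  (4B, 4-aligned)
  8..16  c  (8B, 8-aligned)
  16..20  d  (4B, 4-aligned)
  20..21  e  (1B, 1-aligned)
  21..24  -- padding (3B)
  24..48  h  (24B, 8-aligned)
  sizeof = 48, alignof = 8
packed(1) layout:
  0..1  f  (1B, 1-aligned)
  1..5  g  (4B, 1-aligned)
  5..13  c  (8B, 1-aligned)
  13..17  d  (4B, 1-aligned)
  17..18  e  (1B, 1-aligned)
  18..42  h  (24B, 1-aligned)
  sizeof = 42, alignof = 1
48 − 42 = 6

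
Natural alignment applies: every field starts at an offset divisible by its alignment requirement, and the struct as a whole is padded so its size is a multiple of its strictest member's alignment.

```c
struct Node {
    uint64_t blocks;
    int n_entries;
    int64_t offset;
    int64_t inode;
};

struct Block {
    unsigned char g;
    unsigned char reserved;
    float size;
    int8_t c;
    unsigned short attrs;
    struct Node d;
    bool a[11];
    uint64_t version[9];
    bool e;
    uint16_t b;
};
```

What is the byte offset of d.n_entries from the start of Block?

Node: blocks at 0 (size 8, align 8) → ends 8; n_entries at 8 (size 4, align 4) → ends 12; pad 4 to align 8 for offset; offset at 16 (size 8, align 8) → ends 24; inode at 24 (size 8, align 8) → ends 32; total 32 bytes, alignment 8
g at 0 (size 1, align 1) → ends 1
reserved at 1 (size 1, align 1) → ends 2
pad 2 to align 4 for size
size at 4 (size 4, align 4) → ends 8
c at 8 (size 1, align 1) → ends 9
pad 1 to align 2 for attrs
attrs at 10 (size 2, align 2) → ends 12
pad 4 to align 8 for d
d at 16 (size 32, align 8) → ends 48
within Node: n_entries at 8
16 + 8 = 24

24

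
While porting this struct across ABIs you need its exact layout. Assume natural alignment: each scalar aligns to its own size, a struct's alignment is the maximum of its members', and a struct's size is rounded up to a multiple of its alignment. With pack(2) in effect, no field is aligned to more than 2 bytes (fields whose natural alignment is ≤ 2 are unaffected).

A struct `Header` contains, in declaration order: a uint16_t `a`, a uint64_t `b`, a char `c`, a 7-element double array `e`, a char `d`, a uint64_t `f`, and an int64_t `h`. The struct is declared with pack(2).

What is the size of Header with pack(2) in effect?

@0: a [2B, align 2] → 2
@2: b [8B, align 2] → 10
@10: c [1B, align 1] → 11
+1 pad (align 2)
@12: e [56B, align 2] → 68
@68: d [1B, align 1] → 69
+1 pad (align 2)
@70: f [8B, align 2] → 78
@78: h [8B, align 2] → 86
size 86, align 2

86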